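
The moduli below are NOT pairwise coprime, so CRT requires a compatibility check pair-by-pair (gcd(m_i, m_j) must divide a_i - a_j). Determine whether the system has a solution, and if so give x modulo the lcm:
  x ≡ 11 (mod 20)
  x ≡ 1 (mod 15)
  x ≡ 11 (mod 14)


Moduli 20, 15, 14 are not pairwise coprime, so CRT works modulo lcm(m_i) when all pairwise compatibility conditions hold.
Pairwise compatibility: gcd(m_i, m_j) must divide a_i - a_j for every pair.
Merge one congruence at a time:
  Start: x ≡ 11 (mod 20).
  Combine with x ≡ 1 (mod 15): gcd(20, 15) = 5; 1 - 11 = -10, which IS divisible by 5, so compatible.
    Write x = 11 + 20·t and substitute into x ≡ 1 (mod 15): 20·t ≡ 1 − 11 = -10 (mod 15).
    Divide the congruence (and modulus) by g = 5: 4·t ≡ -2 (mod 3).
    Reduce coefficients mod 3: 1·t ≡ 1 (mod 3).
    So t ≡ 1 (mod 3).
    Then x = 11 + 20·1 = 31, valid modulo lcm(20, 15) = 60: x ≡ 31 (mod 60).
  Combine with x ≡ 11 (mod 14): gcd(60, 14) = 2; 11 - 31 = -20, which IS divisible by 2, so compatible.
    Write x = 31 + 60·t and substitute into x ≡ 11 (mod 14): 60·t ≡ 11 − 31 = -20 (mod 14).
    Divide the congruence (and modulus) by g = 2: 30·t ≡ -10 (mod 7).
    Reduce coefficients mod 7: 2·t ≡ 4 (mod 7).
    The inverse of 2 mod 7 is 4 (since 2·4 = 8 = 1·7 + 1), so t ≡ 4·4 = 16 ≡ 2 (mod 7).
    Then x = 31 + 60·2 = 151, valid modulo lcm(60, 14) = 420: x ≡ 151 (mod 420).
Verify: 151 mod 20 = 11, 151 mod 15 = 1, 151 mod 14 = 11.

x ≡ 151 (mod 420).


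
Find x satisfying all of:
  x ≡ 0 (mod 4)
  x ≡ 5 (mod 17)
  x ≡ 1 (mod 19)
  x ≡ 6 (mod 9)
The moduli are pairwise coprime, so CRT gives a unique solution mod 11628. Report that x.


Product of moduli M = 4 · 17 · 19 · 9 = 11628.
Merge one congruence at a time:
  Start: x ≡ 0 (mod 4).
  Combine with x ≡ 5 (mod 17); new modulus lcm = 68.
    Write x = 0 + 4·t and substitute into x ≡ 5 (mod 17): 4·t ≡ 5 − 0 = 5 (mod 17).
    The inverse of 4 mod 17 is 13 (since 4·13 = 52 = 3·17 + 1), so t ≡ 13·5 = 65 ≡ 14 (mod 17).
    Then x = 0 + 4·14 = 56, valid modulo lcm(4, 17) = 68: x ≡ 56 (mod 68).
  Combine with x ≡ 1 (mod 19); new modulus lcm = 1292.
    Write x = 56 + 68·t and substitute into x ≡ 1 (mod 19): 68·t ≡ 1 − 56 = -55 (mod 19).
    Reduce coefficients mod 19: 11·t ≡ 2 (mod 19).
    The inverse of 11 mod 19 is 7 (since 11·7 = 77 = 4·19 + 1), so t ≡ 7·2 = 14 ≡ 14 (mod 19).
    Then x = 56 + 68·14 = 1008, valid modulo lcm(68, 19) = 1292: x ≡ 1008 (mod 1292).
  Combine with x ≡ 6 (mod 9); new modulus lcm = 11628.
    Write x = 1008 + 1292·t and substitute into x ≡ 6 (mod 9): 1292·t ≡ 6 − 1008 = -1002 (mod 9).
    Reduce coefficients mod 9: 5·t ≡ 6 (mod 9).
    The inverse of 5 mod 9 is 2 (since 5·2 = 10 = 1·9 + 1), so t ≡ 2·6 = 12 ≡ 3 (mod 9).
    Then x = 1008 + 1292·3 = 4884, valid modulo lcm(1292, 9) = 11628: x ≡ 4884 (mod 11628).
Verify against each original: 4884 mod 4 = 0, 4884 mod 17 = 5, 4884 mod 19 = 1, 4884 mod 9 = 6.

x ≡ 4884 (mod 11628).


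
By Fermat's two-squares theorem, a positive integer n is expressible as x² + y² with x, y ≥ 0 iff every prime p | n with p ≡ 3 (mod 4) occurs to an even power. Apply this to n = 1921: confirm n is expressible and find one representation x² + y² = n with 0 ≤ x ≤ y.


Step 1: Factor n = 1921 = 17 · 113.
Step 2: Check the mod-4 condition on each prime factor: 17 ≡ 1 (mod 4), exponent 1; 113 ≡ 1 (mod 4), exponent 1.
All primes ≡ 3 (mod 4) appear to even exponent (or don't appear), so by the two-squares theorem n IS expressible as a sum of two squares.
Step 3: Build a representation. Here n = 17 · 113 is a product of primes ≡ 1 (mod 4). Each prime p ≡ 1 (mod 4) is itself a sum of two squares; find a² by testing p − a² for a perfect square:
  17: 17 − 1² = 16 = 4² ⇒ 17 = 1² + 4².
  113: 113 − 1² = 112, 113 − 2² = 109, 113 − 3² = 104, 113 − 4² = 97, 113 − 5² = 88, 113 − 6² = 77, 113 − 7² = 64 = 8² ⇒ 113 = 7² + 8².
  Combine using the Brahmagupta–Fibonacci identity (a² + b²)(c² + d²) = (ac − bd)² + (ad + bc)² = (ac + bd)² + (ad − bc)²:
  17 · 113 = 1921: from (1² + 4²)(7² + 8²), take (1·7 − 4·8, 1·8 + 4·7) = (7 − 32, 8 + 28) = (-25, 36); dropping signs (only squares matter) gives (25, 36); check 25² + 36² = 625 + 1296 = 1921 ✓.
Step 4: Order so x ≤ y and verify: 25² + 36² = 625 + 1296 = 1921 = n. ✓

n = 1921 = 25² + 36² (one valid representation with x ≤ y).


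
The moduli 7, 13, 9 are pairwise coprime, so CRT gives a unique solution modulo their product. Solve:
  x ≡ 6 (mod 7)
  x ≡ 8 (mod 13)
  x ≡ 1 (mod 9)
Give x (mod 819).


Moduli 7, 13, 9 are pairwise coprime; by CRT there is a unique solution modulo M = 7 · 13 · 9 = 819.
Solve pairwise, accumulating the modulus:
  Start with x ≡ 6 (mod 7).
  Combine with x ≡ 8 (mod 13): since gcd(7, 13) = 1, we get a unique residue mod 91.
    Write x = 6 + 7·t and substitute into x ≡ 8 (mod 13): 7·t ≡ 8 − 6 = 2 (mod 13).
    The inverse of 7 mod 13 is 2 (since 7·2 = 14 = 1·13 + 1), so t ≡ 2·2 = 4 ≡ 4 (mod 13).
    Then x = 6 + 7·4 = 34, valid modulo lcm(7, 13) = 91: x ≡ 34 (mod 91).
  Combine with x ≡ 1 (mod 9): since gcd(91, 9) = 1, we get a unique residue mod 819.
    Write x = 34 + 91·t and substitute into x ≡ 1 (mod 9): 91·t ≡ 1 − 34 = -33 (mod 9).
    Reduce coefficients mod 9: 1·t ≡ 3 (mod 9).
    So t ≡ 3 (mod 9).
    Then x = 34 + 91·3 = 307, valid modulo lcm(91, 9) = 819: x ≡ 307 (mod 819).
Verify: 307 mod 7 = 6 ✓, 307 mod 13 = 8 ✓, 307 mod 9 = 1 ✓.

x ≡ 307 (mod 819).


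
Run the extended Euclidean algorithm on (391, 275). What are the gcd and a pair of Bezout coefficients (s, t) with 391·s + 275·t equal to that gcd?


Euclidean algorithm on (391, 275) — divide until remainder is 0:
  391 = 1 · 275 + 116
  275 = 2 · 116 + 43
  116 = 2 · 43 + 30
  43 = 1 · 30 + 13
  30 = 2 · 13 + 4
  13 = 3 · 4 + 1
  4 = 4 · 1 + 0
gcd(391, 275) = 1.
Track Bezout coefficients alongside the remainders: start with r₀ = 391 = a·1 + b·0 (s = 1, t = 0) and r₁ = 275 = a·0 + b·1 (s = 0, t = 1); each new remainder r_{k+1} = r_{k-1} − q_k·r_k inherits s_{k+1} = s_{k-1} − q_k·s_k, t_{k+1} = t_{k-1} − q_k·t_k, so r_k = a·s_k + b·t_k at every step:
  q = 1: r = 116, s = 1 − 1·0 = 1, t = 0 − 1·1 = -1  (check: 391·1 + 275·(-1) = 116)
  q = 2: r = 43, s = 0 − 2·1 = -2, t = 1 − 2·(-1) = 3  (check: 391·(-2) + 275·3 = 43)
  q = 2: r = 30, s = 1 − 2·(-2) = 5, t = -1 − 2·3 = -7  (check: 391·5 + 275·(-7) = 30)
  q = 1: r = 13, s = -2 − 1·5 = -7, t = 3 − 1·(-7) = 10  (check: 391·(-7) + 275·10 = 13)
  q = 2: r = 4, s = 5 − 2·(-7) = 19, t = -7 − 2·10 = -27  (check: 391·19 + 275·(-27) = 4)
  q = 3: r = 1, s = -7 − 3·19 = -64, t = 10 − 3·(-27) = 91  (check: 391·(-64) + 275·91 = 1)
The row with r = 1 (the gcd) gives the Bezout coefficients s = -64, t = 91.
Result: 391 · (-64) + 275 · (91) = 1.

gcd(391, 275) = 1; s = -64, t = 91 (check: 391·(-64) + 275·91 = 1).


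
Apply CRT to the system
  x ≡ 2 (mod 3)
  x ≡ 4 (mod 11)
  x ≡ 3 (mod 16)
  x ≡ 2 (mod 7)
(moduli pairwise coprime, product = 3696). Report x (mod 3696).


Product of moduli M = 3 · 11 · 16 · 7 = 3696.
Merge one congruence at a time:
  Start: x ≡ 2 (mod 3).
  Combine with x ≡ 4 (mod 11); new modulus lcm = 33.
    Write x = 2 + 3·t and substitute into x ≡ 4 (mod 11): 3·t ≡ 4 − 2 = 2 (mod 11).
    The inverse of 3 mod 11 is 4 (since 3·4 = 12 = 1·11 + 1), so t ≡ 4·2 = 8 ≡ 8 (mod 11).
    Then x = 2 + 3·8 = 26, valid modulo lcm(3, 11) = 33: x ≡ 26 (mod 33).
  Combine with x ≡ 3 (mod 16); new modulus lcm = 528.
    Write x = 26 + 33·t and substitute into x ≡ 3 (mod 16): 33·t ≡ 3 − 26 = -23 (mod 16).
    Reduce coefficients mod 16: 1·t ≡ 9 (mod 16).
    So t ≡ 9 (mod 16).
    Then x = 26 + 33·9 = 323, valid modulo lcm(33, 16) = 528: x ≡ 323 (mod 528).
  Combine with x ≡ 2 (mod 7); new modulus lcm = 3696.
    Write x = 323 + 528·t and substitute into x ≡ 2 (mod 7): 528·t ≡ 2 − 323 = -321 (mod 7).
    Reduce coefficients mod 7: 3·t ≡ 1 (mod 7).
    The inverse of 3 mod 7 is 5 (since 3·5 = 15 = 2·7 + 1), so t ≡ 5·1 = 5 ≡ 5 (mod 7).
    Then x = 323 + 528·5 = 2963, valid modulo lcm(528, 7) = 3696: x ≡ 2963 (mod 3696).
Verify against each original: 2963 mod 3 = 2, 2963 mod 11 = 4, 2963 mod 16 = 3, 2963 mod 7 = 2.

x ≡ 2963 (mod 3696).


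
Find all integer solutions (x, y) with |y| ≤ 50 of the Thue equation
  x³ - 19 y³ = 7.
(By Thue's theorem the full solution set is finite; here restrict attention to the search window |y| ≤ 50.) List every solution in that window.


The equation is x³ - 19y³ = 7. For fixed y, x³ = 19·y³ + 7, so a solution requires the RHS to be a perfect cube.
Strategy: iterate y from -50 to 50, compute RHS = 19·y³ + 7, and check whether it is a (positive or negative) perfect cube.
Check small values of y:
  y = 0: RHS = 7 is not a perfect cube.
  y = 1: RHS = 26 is not a perfect cube.
  y = -1: RHS = -12 is not a perfect cube.
  y = 2: RHS = 159 is not a perfect cube.
  y = -2: RHS = -145 is not a perfect cube.
  y = 3: RHS = 520 is not a perfect cube.
  y = -3: RHS = -506 is not a perfect cube.
Continuing the search up to |y| = 50 finds no solutions either.
No (x, y) in the scanned range satisfies the equation.

No integer solutions with |y| ≤ 50.


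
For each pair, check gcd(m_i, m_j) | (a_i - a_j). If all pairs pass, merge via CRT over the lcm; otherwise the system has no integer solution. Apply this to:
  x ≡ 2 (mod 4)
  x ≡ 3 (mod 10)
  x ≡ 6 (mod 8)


Moduli 4, 10, 8 are not pairwise coprime, so CRT works modulo lcm(m_i) when all pairwise compatibility conditions hold.
Pairwise compatibility: gcd(m_i, m_j) must divide a_i - a_j for every pair.
Merge one congruence at a time:
  Start: x ≡ 2 (mod 4).
  Combine with x ≡ 3 (mod 10): gcd(4, 10) = 2, and 3 - 2 = 1 is NOT divisible by 2.
    ⇒ system is inconsistent (no integer solution).

No solution (the system is inconsistent).


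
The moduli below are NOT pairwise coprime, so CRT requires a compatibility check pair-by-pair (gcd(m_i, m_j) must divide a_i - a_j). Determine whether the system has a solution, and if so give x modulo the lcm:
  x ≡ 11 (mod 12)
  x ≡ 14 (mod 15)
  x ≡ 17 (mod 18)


Moduli 12, 15, 18 are not pairwise coprime, so CRT works modulo lcm(m_i) when all pairwise compatibility conditions hold.
Pairwise compatibility: gcd(m_i, m_j) must divide a_i - a_j for every pair.
Merge one congruence at a time:
  Start: x ≡ 11 (mod 12).
  Combine with x ≡ 14 (mod 15): gcd(12, 15) = 3; 14 - 11 = 3, which IS divisible by 3, so compatible.
    Write x = 11 + 12·t and substitute into x ≡ 14 (mod 15): 12·t ≡ 14 − 11 = 3 (mod 15).
    Divide the congruence (and modulus) by g = 3: 4·t ≡ 1 (mod 5).
    The inverse of 4 mod 5 is 4 (since 4·4 = 16 = 3·5 + 1), so t ≡ 4·1 = 4 ≡ 4 (mod 5).
    Then x = 11 + 12·4 = 59, valid modulo lcm(12, 15) = 60: x ≡ 59 (mod 60).
  Combine with x ≡ 17 (mod 18): gcd(60, 18) = 6; 17 - 59 = -42, which IS divisible by 6, so compatible.
    Write x = 59 + 60·t and substitute into x ≡ 17 (mod 18): 60·t ≡ 17 − 59 = -42 (mod 18).
    Divide the congruence (and modulus) by g = 6: 10·t ≡ -7 (mod 3).
    Reduce coefficients mod 3: 1·t ≡ 2 (mod 3).
    So t ≡ 2 (mod 3).
    Then x = 59 + 60·2 = 179, valid modulo lcm(60, 18) = 180: x ≡ 179 (mod 180).
Verify: 179 mod 12 = 11, 179 mod 15 = 14, 179 mod 18 = 17.

x ≡ 179 (mod 180).


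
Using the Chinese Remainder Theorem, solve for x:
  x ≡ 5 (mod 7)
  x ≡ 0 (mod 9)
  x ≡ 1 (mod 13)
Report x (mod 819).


Moduli 7, 9, 13 are pairwise coprime; by CRT there is a unique solution modulo M = 7 · 9 · 13 = 819.
Solve pairwise, accumulating the modulus:
  Start with x ≡ 5 (mod 7).
  Combine with x ≡ 0 (mod 9): since gcd(7, 9) = 1, we get a unique residue mod 63.
    Write x = 5 + 7·t and substitute into x ≡ 0 (mod 9): 7·t ≡ 0 − 5 = -5 (mod 9).
    Reduce coefficients mod 9: 7·t ≡ 4 (mod 9).
    The inverse of 7 mod 9 is 4 (since 7·4 = 28 = 3·9 + 1), so t ≡ 4·4 = 16 ≡ 7 (mod 9).
    Then x = 5 + 7·7 = 54, valid modulo lcm(7, 9) = 63: x ≡ 54 (mod 63).
  Combine with x ≡ 1 (mod 13): since gcd(63, 13) = 1, we get a unique residue mod 819.
    Write x = 54 + 63·t and substitute into x ≡ 1 (mod 13): 63·t ≡ 1 − 54 = -53 (mod 13).
    Reduce coefficients mod 13: 11·t ≡ 12 (mod 13).
    The inverse of 11 mod 13 is 6 (since 11·6 = 66 = 5·13 + 1), so t ≡ 6·12 = 72 ≡ 7 (mod 13).
    Then x = 54 + 63·7 = 495, valid modulo lcm(63, 13) = 819: x ≡ 495 (mod 819).
Verify: 495 mod 7 = 5 ✓, 495 mod 9 = 0 ✓, 495 mod 13 = 1 ✓.

x ≡ 495 (mod 819).


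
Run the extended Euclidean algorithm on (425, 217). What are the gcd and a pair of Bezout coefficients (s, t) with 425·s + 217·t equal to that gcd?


Euclidean algorithm on (425, 217) — divide until remainder is 0:
  425 = 1 · 217 + 208
  217 = 1 · 208 + 9
  208 = 23 · 9 + 1
  9 = 9 · 1 + 0
gcd(425, 217) = 1.
Track Bezout coefficients alongside the remainders: start with r₀ = 425 = a·1 + b·0 (s = 1, t = 0) and r₁ = 217 = a·0 + b·1 (s = 0, t = 1); each new remainder r_{k+1} = r_{k-1} − q_k·r_k inherits s_{k+1} = s_{k-1} − q_k·s_k, t_{k+1} = t_{k-1} − q_k·t_k, so r_k = a·s_k + b·t_k at every step:
  q = 1: r = 208, s = 1 − 1·0 = 1, t = 0 − 1·1 = -1  (check: 425·1 + 217·(-1) = 208)
  q = 1: r = 9, s = 0 − 1·1 = -1, t = 1 − 1·(-1) = 2  (check: 425·(-1) + 217·2 = 9)
  q = 23: r = 1, s = 1 − 23·(-1) = 24, t = -1 − 23·2 = -47  (check: 425·24 + 217·(-47) = 1)
The row with r = 1 (the gcd) gives the Bezout coefficients s = 24, t = -47.
Result: 425 · (24) + 217 · (-47) = 1.

gcd(425, 217) = 1; s = 24, t = -47 (check: 425·24 + 217·(-47) = 1).


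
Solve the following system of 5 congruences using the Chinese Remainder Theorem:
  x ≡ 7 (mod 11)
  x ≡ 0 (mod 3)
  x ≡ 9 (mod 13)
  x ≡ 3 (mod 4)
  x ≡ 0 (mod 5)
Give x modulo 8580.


Product of moduli M = 11 · 3 · 13 · 4 · 5 = 8580.
Merge one congruence at a time:
  Start: x ≡ 7 (mod 11).
  Combine with x ≡ 0 (mod 3); new modulus lcm = 33.
    Write x = 7 + 11·t and substitute into x ≡ 0 (mod 3): 11·t ≡ 0 − 7 = -7 (mod 3).
    Reduce coefficients mod 3: 2·t ≡ 2 (mod 3).
    The inverse of 2 mod 3 is 2 (since 2·2 = 4 = 1·3 + 1), so t ≡ 2·2 = 4 ≡ 1 (mod 3).
    Then x = 7 + 11·1 = 18, valid modulo lcm(11, 3) = 33: x ≡ 18 (mod 33).
  Combine with x ≡ 9 (mod 13); new modulus lcm = 429.
    Write x = 18 + 33·t and substitute into x ≡ 9 (mod 13): 33·t ≡ 9 − 18 = -9 (mod 13).
    Reduce coefficients mod 13: 7·t ≡ 4 (mod 13).
    The inverse of 7 mod 13 is 2 (since 7·2 = 14 = 1·13 + 1), so t ≡ 2·4 = 8 ≡ 8 (mod 13).
    Then x = 18 + 33·8 = 282, valid modulo lcm(33, 13) = 429: x ≡ 282 (mod 429).
  Combine with x ≡ 3 (mod 4); new modulus lcm = 1716.
    Write x = 282 + 429·t and substitute into x ≡ 3 (mod 4): 429·t ≡ 3 − 282 = -279 (mod 4).
    Reduce coefficients mod 4: 1·t ≡ 1 (mod 4).
    So t ≡ 1 (mod 4).
    Then x = 282 + 429·1 = 711, valid modulo lcm(429, 4) = 1716: x ≡ 711 (mod 1716).
  Combine with x ≡ 0 (mod 5); new modulus lcm = 8580.
    Write x = 711 + 1716·t and substitute into x ≡ 0 (mod 5): 1716·t ≡ 0 − 711 = -711 (mod 5).
    Reduce coefficients mod 5: 1·t ≡ 4 (mod 5).
    So t ≡ 4 (mod 5).
    Then x = 711 + 1716·4 = 7575, valid modulo lcm(1716, 5) = 8580: x ≡ 7575 (mod 8580).
Verify against each original: 7575 mod 11 = 7, 7575 mod 3 = 0, 7575 mod 13 = 9, 7575 mod 4 = 3, 7575 mod 5 = 0.

x ≡ 7575 (mod 8580).


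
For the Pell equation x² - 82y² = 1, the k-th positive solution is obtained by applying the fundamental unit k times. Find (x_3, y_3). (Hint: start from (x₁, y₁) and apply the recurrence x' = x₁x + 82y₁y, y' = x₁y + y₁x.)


Step 1: Find the fundamental solution (x₁, y₁) of x² - 82y² = 1.
  Expand √82 as a continued fraction. a₀ = ⌊√82⌋ = 9; iterate m_{k+1} = d_k·a_k − m_k, d_{k+1} = (82 − m_{k+1}²)/d_k, a_{k+1} = ⌊(a₀ + m_{k+1})/d_{k+1}⌋ (starting m₀ = 0, d₀ = 1), with convergents p_k = a_k·p_{k-1} + p_{k-2}, q_k = a_k·q_{k-1} + q_{k-2} (p₋₁ = 1, q₋₁ = 0):
  k = 0: a₀ = 9; p₀/q₀ = 9/1; p₀² − 82·q₀² = 81 − 82 = -1.
  k = 1: m = 9, d = 1, a = ⌊(9 + 9)/1⌋ = 18; p/q = (18·9 + 1)/(18·1 + 0) = 163/18; p² − 82·q² = 26569 − 26568 = 1.
  The first convergent with p² − 82·q² = 1 gives the fundamental solution (x₁, y₁) = (163, 18).
Step 2: Apply the recurrence (x_{n+1}, y_{n+1}) = (x₁x_n + 82y₁y_n, x₁y_n + y₁x_n) repeatedly.
  From (x_1, y_1) = (163, 18): x_2 = 163·163 + 82·18·18 = 53137; y_2 = 163·18 + 18·163 = 5868.
  From (x_2, y_2) = (53137, 5868): x_3 = 163·53137 + 82·18·5868 = 17322499; y_3 = 163·5868 + 18·53137 = 1912950.
Step 3: Verify x_3² - 82·y_3² = 300068971605001 - 300068971605000 = 1 (should be 1). ✓

(x_1, y_1) = (163, 18); (x_3, y_3) = (17322499, 1912950).


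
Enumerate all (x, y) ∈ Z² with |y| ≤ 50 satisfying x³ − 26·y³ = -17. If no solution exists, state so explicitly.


The equation is x³ - 26y³ = -17. For fixed y, x³ = 26·y³ − 17, so a solution requires the RHS to be a perfect cube.
Strategy: iterate y from -50 to 50, compute RHS = 26·y³ − 17, and check whether it is a (positive or negative) perfect cube.
Check small values of y:
  y = 0: RHS = -17 is not a perfect cube.
  y = 1: RHS = 9 is not a perfect cube.
  y = -1: RHS = -43 is not a perfect cube.
  y = 2: RHS = 191 is not a perfect cube.
  y = -2: RHS = -225 is not a perfect cube.
  y = 3: RHS = 685 is not a perfect cube.
  y = -3: RHS = -719 is not a perfect cube.
Continuing the search up to |y| = 50 finds no solutions either.
No (x, y) in the scanned range satisfies the equation.

No integer solutions with |y| ≤ 50.


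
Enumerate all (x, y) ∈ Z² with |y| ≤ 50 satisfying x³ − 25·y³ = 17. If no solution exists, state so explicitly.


The equation is x³ - 25y³ = 17. For fixed y, x³ = 25·y³ + 17, so a solution requires the RHS to be a perfect cube.
Strategy: iterate y from -50 to 50, compute RHS = 25·y³ + 17, and check whether it is a (positive or negative) perfect cube.
Check small values of y:
  y = 0: RHS = 17 is not a perfect cube.
  y = 1: RHS = 42 is not a perfect cube.
  y = -1: RHS = -8 = (-2)³ ⇒ x = -2 works.
  y = 2: RHS = 217 is not a perfect cube.
  y = -2: RHS = -183 is not a perfect cube.
  y = 3: RHS = 692 is not a perfect cube.
  y = -3: RHS = -658 is not a perfect cube.
Continuing the search up to |y| = 50 finds no further solutions beyond those listed.
Collected solutions: (-2, -1).

Solutions (with |y| ≤ 50): (-2, -1).


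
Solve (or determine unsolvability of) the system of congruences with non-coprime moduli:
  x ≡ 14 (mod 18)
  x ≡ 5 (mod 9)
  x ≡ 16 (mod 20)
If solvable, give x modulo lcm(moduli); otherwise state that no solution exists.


Moduli 18, 9, 20 are not pairwise coprime, so CRT works modulo lcm(m_i) when all pairwise compatibility conditions hold.
Pairwise compatibility: gcd(m_i, m_j) must divide a_i - a_j for every pair.
Merge one congruence at a time:
  Start: x ≡ 14 (mod 18).
  Combine with x ≡ 5 (mod 9): gcd(18, 9) = 9; 5 - 14 = -9, which IS divisible by 9, so compatible.
    Write x = 14 + 18·t and substitute into x ≡ 5 (mod 9): 18·t ≡ 5 − 14 = -9 (mod 9).
    Divide the congruence (and modulus) by g = 9: 2·t ≡ -1 (mod 1).
    Modulo 1 every t works; take t = 0.
    Then x = 14 + 18·0 = 14, valid modulo lcm(18, 9) = 18: x ≡ 14 (mod 18).
  Combine with x ≡ 16 (mod 20): gcd(18, 20) = 2; 16 - 14 = 2, which IS divisible by 2, so compatible.
    Write x = 14 + 18·t and substitute into x ≡ 16 (mod 20): 18·t ≡ 16 − 14 = 2 (mod 20).
    Divide the congruence (and modulus) by g = 2: 9·t ≡ 1 (mod 10).
    The inverse of 9 mod 10 is 9 (since 9·9 = 81 = 8·10 + 1), so t ≡ 9·1 = 9 ≡ 9 (mod 10).
    Then x = 14 + 18·9 = 176, valid modulo lcm(18, 20) = 180: x ≡ 176 (mod 180).
Verify: 176 mod 18 = 14, 176 mod 9 = 5, 176 mod 20 = 16.

x ≡ 176 (mod 180).


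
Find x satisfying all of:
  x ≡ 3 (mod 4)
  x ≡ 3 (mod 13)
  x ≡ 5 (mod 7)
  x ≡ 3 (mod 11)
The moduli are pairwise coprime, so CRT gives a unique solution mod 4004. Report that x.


Product of moduli M = 4 · 13 · 7 · 11 = 4004.
Merge one congruence at a time:
  Start: x ≡ 3 (mod 4).
  Combine with x ≡ 3 (mod 13); new modulus lcm = 52.
    Write x = 3 + 4·t and substitute into x ≡ 3 (mod 13): 4·t ≡ 3 − 3 = 0 (mod 13).
    The inverse of 4 mod 13 is 10 (since 4·10 = 40 = 3·13 + 1), so t ≡ 10·0 = 0 ≡ 0 (mod 13).
    Then x = 3 + 4·0 = 3, valid modulo lcm(4, 13) = 52: x ≡ 3 (mod 52).
  Combine with x ≡ 5 (mod 7); new modulus lcm = 364.
    Write x = 3 + 52·t and substitute into x ≡ 5 (mod 7): 52·t ≡ 5 − 3 = 2 (mod 7).
    Reduce coefficients mod 7: 3·t ≡ 2 (mod 7).
    The inverse of 3 mod 7 is 5 (since 3·5 = 15 = 2·7 + 1), so t ≡ 5·2 = 10 ≡ 3 (mod 7).
    Then x = 3 + 52·3 = 159, valid modulo lcm(52, 7) = 364: x ≡ 159 (mod 364).
  Combine with x ≡ 3 (mod 11); new modulus lcm = 4004.
    Write x = 159 + 364·t and substitute into x ≡ 3 (mod 11): 364·t ≡ 3 − 159 = -156 (mod 11).
    Reduce coefficients mod 11: 1·t ≡ 9 (mod 11).
    So t ≡ 9 (mod 11).
    Then x = 159 + 364·9 = 3435, valid modulo lcm(364, 11) = 4004: x ≡ 3435 (mod 4004).
Verify against each original: 3435 mod 4 = 3, 3435 mod 13 = 3, 3435 mod 7 = 5, 3435 mod 11 = 3.

x ≡ 3435 (mod 4004).


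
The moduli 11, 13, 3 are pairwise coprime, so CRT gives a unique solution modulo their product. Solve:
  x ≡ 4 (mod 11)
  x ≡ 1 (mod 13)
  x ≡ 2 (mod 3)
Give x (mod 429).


Moduli 11, 13, 3 are pairwise coprime; by CRT there is a unique solution modulo M = 11 · 13 · 3 = 429.
Solve pairwise, accumulating the modulus:
  Start with x ≡ 4 (mod 11).
  Combine with x ≡ 1 (mod 13): since gcd(11, 13) = 1, we get a unique residue mod 143.
    Write x = 4 + 11·t and substitute into x ≡ 1 (mod 13): 11·t ≡ 1 − 4 = -3 (mod 13).
    Reduce coefficients mod 13: 11·t ≡ 10 (mod 13).
    The inverse of 11 mod 13 is 6 (since 11·6 = 66 = 5·13 + 1), so t ≡ 6·10 = 60 ≡ 8 (mod 13).
    Then x = 4 + 11·8 = 92, valid modulo lcm(11, 13) = 143: x ≡ 92 (mod 143).
  Combine with x ≡ 2 (mod 3): since gcd(143, 3) = 1, we get a unique residue mod 429.
    Write x = 92 + 143·t and substitute into x ≡ 2 (mod 3): 143·t ≡ 2 − 92 = -90 (mod 3).
    Reduce coefficients mod 3: 2·t ≡ 0 (mod 3).
    The inverse of 2 mod 3 is 2 (since 2·2 = 4 = 1·3 + 1), so t ≡ 2·0 = 0 ≡ 0 (mod 3).
    Then x = 92 + 143·0 = 92, valid modulo lcm(143, 3) = 429: x ≡ 92 (mod 429).
Verify: 92 mod 11 = 4 ✓, 92 mod 13 = 1 ✓, 92 mod 3 = 2 ✓.

x ≡ 92 (mod 429).


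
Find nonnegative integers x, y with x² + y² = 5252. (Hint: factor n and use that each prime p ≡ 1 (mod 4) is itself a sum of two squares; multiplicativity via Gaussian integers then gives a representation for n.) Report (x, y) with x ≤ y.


Step 1: Factor n = 5252 = 2^2 · 13 · 101.
Step 2: Check the mod-4 condition on each prime factor: 2 = 2 (special); 13 ≡ 1 (mod 4), exponent 1; 101 ≡ 1 (mod 4), exponent 1.
All primes ≡ 3 (mod 4) appear to even exponent (or don't appear), so by the two-squares theorem n IS expressible as a sum of two squares.
Step 3: Build a representation. Group n = k² · m with k = 2 and m = 13 · 101 = 1313 (a product of primes ≡ 1 (mod 4)); a representation of m scales to one of n via (k·x)² + (k·y)² = k²(x² + y²). Each prime p ≡ 1 (mod 4) is itself a sum of two squares; find a² by testing p − a² for a perfect square:
  13: 13 − 1² = 12, 13 − 2² = 9 = 3² ⇒ 13 = 2² + 3².
  101: 101 − 1² = 100 = 10² ⇒ 101 = 1² + 10².
  Combine using the Brahmagupta–Fibonacci identity (a² + b²)(c² + d²) = (ac − bd)² + (ad + bc)² = (ac + bd)² + (ad − bc)²:
  13 · 101 = 1313: from (2² + 3²)(1² + 10²), take (2·1 − 3·10, 2·10 + 3·1) = (2 − 30, 20 + 3) = (-28, 23); dropping signs (only squares matter) gives (28, 23); check 28² + 23² = 784 + 529 = 1313 ✓.
  Scale by k = 2: (2·28, 2·23) = (56, 46).
Step 4: Order so x ≤ y and verify: 46² + 56² = 2116 + 3136 = 5252 = n. ✓

n = 5252 = 46² + 56² (one valid representation with x ≤ y).


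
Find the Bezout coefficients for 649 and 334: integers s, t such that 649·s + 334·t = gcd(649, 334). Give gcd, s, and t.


Euclidean algorithm on (649, 334) — divide until remainder is 0:
  649 = 1 · 334 + 315
  334 = 1 · 315 + 19
  315 = 16 · 19 + 11
  19 = 1 · 11 + 8
  11 = 1 · 8 + 3
  8 = 2 · 3 + 2
  3 = 1 · 2 + 1
  2 = 2 · 1 + 0
gcd(649, 334) = 1.
Track Bezout coefficients alongside the remainders: start with r₀ = 649 = a·1 + b·0 (s = 1, t = 0) and r₁ = 334 = a·0 + b·1 (s = 0, t = 1); each new remainder r_{k+1} = r_{k-1} − q_k·r_k inherits s_{k+1} = s_{k-1} − q_k·s_k, t_{k+1} = t_{k-1} − q_k·t_k, so r_k = a·s_k + b·t_k at every step:
  q = 1: r = 315, s = 1 − 1·0 = 1, t = 0 − 1·1 = -1  (check: 649·1 + 334·(-1) = 315)
  q = 1: r = 19, s = 0 − 1·1 = -1, t = 1 − 1·(-1) = 2  (check: 649·(-1) + 334·2 = 19)
  q = 16: r = 11, s = 1 − 16·(-1) = 17, t = -1 − 16·2 = -33  (check: 649·17 + 334·(-33) = 11)
  q = 1: r = 8, s = -1 − 1·17 = -18, t = 2 − 1·(-33) = 35  (check: 649·(-18) + 334·35 = 8)
  q = 1: r = 3, s = 17 − 1·(-18) = 35, t = -33 − 1·35 = -68  (check: 649·35 + 334·(-68) = 3)
  q = 2: r = 2, s = -18 − 2·35 = -88, t = 35 − 2·(-68) = 171  (check: 649·(-88) + 334·171 = 2)
  q = 1: r = 1, s = 35 − 1·(-88) = 123, t = -68 − 1·171 = -239  (check: 649·123 + 334·(-239) = 1)
The row with r = 1 (the gcd) gives the Bezout coefficients s = 123, t = -239.
Result: 649 · (123) + 334 · (-239) = 1.

gcd(649, 334) = 1; s = 123, t = -239 (check: 649·123 + 334·(-239) = 1).


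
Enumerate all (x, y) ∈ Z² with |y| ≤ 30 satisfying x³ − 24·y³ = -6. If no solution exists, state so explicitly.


The equation is x³ - 24y³ = -6. For fixed y, x³ = 24·y³ − 6, so a solution requires the RHS to be a perfect cube.
Strategy: iterate y from -30 to 30, compute RHS = 24·y³ − 6, and check whether it is a (positive or negative) perfect cube.
Check small values of y:
  y = 0: RHS = -6 is not a perfect cube.
  y = 1: RHS = 18 is not a perfect cube.
  y = -1: RHS = -30 is not a perfect cube.
  y = 2: RHS = 186 is not a perfect cube.
  y = -2: RHS = -198 is not a perfect cube.
  y = 3: RHS = 642 is not a perfect cube.
  y = -3: RHS = -654 is not a perfect cube.
Continuing the search up to |y| = 30 finds no solutions either.
No (x, y) in the scanned range satisfies the equation.

No integer solutions with |y| ≤ 30.


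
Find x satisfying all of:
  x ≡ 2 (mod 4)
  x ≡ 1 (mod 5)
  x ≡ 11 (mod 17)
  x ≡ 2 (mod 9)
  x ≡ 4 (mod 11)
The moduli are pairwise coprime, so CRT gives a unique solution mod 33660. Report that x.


Product of moduli M = 4 · 5 · 17 · 9 · 11 = 33660.
Merge one congruence at a time:
  Start: x ≡ 2 (mod 4).
  Combine with x ≡ 1 (mod 5); new modulus lcm = 20.
    Write x = 2 + 4·t and substitute into x ≡ 1 (mod 5): 4·t ≡ 1 − 2 = -1 (mod 5).
    Reduce coefficients mod 5: 4·t ≡ 4 (mod 5).
    The inverse of 4 mod 5 is 4 (since 4·4 = 16 = 3·5 + 1), so t ≡ 4·4 = 16 ≡ 1 (mod 5).
    Then x = 2 + 4·1 = 6, valid modulo lcm(4, 5) = 20: x ≡ 6 (mod 20).
  Combine with x ≡ 11 (mod 17); new modulus lcm = 340.
    Write x = 6 + 20·t and substitute into x ≡ 11 (mod 17): 20·t ≡ 11 − 6 = 5 (mod 17).
    Reduce coefficients mod 17: 3·t ≡ 5 (mod 17).
    The inverse of 3 mod 17 is 6 (since 3·6 = 18 = 1·17 + 1), so t ≡ 6·5 = 30 ≡ 13 (mod 17).
    Then x = 6 + 20·13 = 266, valid modulo lcm(20, 17) = 340: x ≡ 266 (mod 340).
  Combine with x ≡ 2 (mod 9); new modulus lcm = 3060.
    Write x = 266 + 340·t and substitute into x ≡ 2 (mod 9): 340·t ≡ 2 − 266 = -264 (mod 9).
    Reduce coefficients mod 9: 7·t ≡ 6 (mod 9).
    The inverse of 7 mod 9 is 4 (since 7·4 = 28 = 3·9 + 1), so t ≡ 4·6 = 24 ≡ 6 (mod 9).
    Then x = 266 + 340·6 = 2306, valid modulo lcm(340, 9) = 3060: x ≡ 2306 (mod 3060).
  Combine with x ≡ 4 (mod 11); new modulus lcm = 33660.
    Write x = 2306 + 3060·t and substitute into x ≡ 4 (mod 11): 3060·t ≡ 4 − 2306 = -2302 (mod 11).
    Reduce coefficients mod 11: 2·t ≡ 8 (mod 11).
    The inverse of 2 mod 11 is 6 (since 2·6 = 12 = 1·11 + 1), so t ≡ 6·8 = 48 ≡ 4 (mod 11).
    Then x = 2306 + 3060·4 = 14546, valid modulo lcm(3060, 11) = 33660: x ≡ 14546 (mod 33660).
Verify against each original: 14546 mod 4 = 2, 14546 mod 5 = 1, 14546 mod 17 = 11, 14546 mod 9 = 2, 14546 mod 11 = 4.

x ≡ 14546 (mod 33660).


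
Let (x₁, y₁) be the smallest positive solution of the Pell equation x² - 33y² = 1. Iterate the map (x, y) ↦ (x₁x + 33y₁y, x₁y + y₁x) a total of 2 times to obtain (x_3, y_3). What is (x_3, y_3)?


Step 1: Find the fundamental solution (x₁, y₁) of x² - 33y² = 1.
  Expand √33 as a continued fraction. a₀ = ⌊√33⌋ = 5; iterate m_{k+1} = d_k·a_k − m_k, d_{k+1} = (33 − m_{k+1}²)/d_k, a_{k+1} = ⌊(a₀ + m_{k+1})/d_{k+1}⌋ (starting m₀ = 0, d₀ = 1), with convergents p_k = a_k·p_{k-1} + p_{k-2}, q_k = a_k·q_{k-1} + q_{k-2} (p₋₁ = 1, q₋₁ = 0):
  k = 0: a₀ = 5; p₀/q₀ = 5/1; p₀² − 33·q₀² = 25 − 33 = -8.
  k = 1: m = 5, d = 8, a = ⌊(5 + 5)/8⌋ = 1; p/q = (1·5 + 1)/(1·1 + 0) = 6/1; p² − 33·q² = 36 − 33 = 3.
  k = 2: m = 3, d = 3, a = ⌊(5 + 3)/3⌋ = 2; p/q = (2·6 + 5)/(2·1 + 1) = 17/3; p² − 33·q² = 289 − 297 = -8.
  k = 3: m = 3, d = 8, a = ⌊(5 + 3)/8⌋ = 1; p/q = (1·17 + 6)/(1·3 + 1) = 23/4; p² − 33·q² = 529 − 528 = 1.
  The first convergent with p² − 33·q² = 1 gives the fundamental solution (x₁, y₁) = (23, 4).
Step 2: Apply the recurrence (x_{n+1}, y_{n+1}) = (x₁x_n + 33y₁y_n, x₁y_n + y₁x_n) repeatedly.
  From (x_1, y_1) = (23, 4): x_2 = 23·23 + 33·4·4 = 1057; y_2 = 23·4 + 4·23 = 184.
  From (x_2, y_2) = (1057, 184): x_3 = 23·1057 + 33·4·184 = 48599; y_3 = 23·184 + 4·1057 = 8460.
Step 3: Verify x_3² - 33·y_3² = 2361862801 - 2361862800 = 1 (should be 1). ✓

(x_1, y_1) = (23, 4); (x_3, y_3) = (48599, 8460).


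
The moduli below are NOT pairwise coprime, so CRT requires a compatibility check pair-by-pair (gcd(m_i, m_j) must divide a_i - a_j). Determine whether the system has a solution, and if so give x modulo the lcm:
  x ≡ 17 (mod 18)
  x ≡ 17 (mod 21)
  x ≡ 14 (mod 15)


Moduli 18, 21, 15 are not pairwise coprime, so CRT works modulo lcm(m_i) when all pairwise compatibility conditions hold.
Pairwise compatibility: gcd(m_i, m_j) must divide a_i - a_j for every pair.
Merge one congruence at a time:
  Start: x ≡ 17 (mod 18).
  Combine with x ≡ 17 (mod 21): gcd(18, 21) = 3; 17 - 17 = 0, which IS divisible by 3, so compatible.
    Write x = 17 + 18·t and substitute into x ≡ 17 (mod 21): 18·t ≡ 17 − 17 = 0 (mod 21).
    Divide the congruence (and modulus) by g = 3: 6·t ≡ 0 (mod 7).
    The inverse of 6 mod 7 is 6 (since 6·6 = 36 = 5·7 + 1), so t ≡ 6·0 = 0 ≡ 0 (mod 7).
    Then x = 17 + 18·0 = 17, valid modulo lcm(18, 21) = 126: x ≡ 17 (mod 126).
  Combine with x ≡ 14 (mod 15): gcd(126, 15) = 3; 14 - 17 = -3, which IS divisible by 3, so compatible.
    Write x = 17 + 126·t and substitute into x ≡ 14 (mod 15): 126·t ≡ 14 − 17 = -3 (mod 15).
    Divide the congruence (and modulus) by g = 3: 42·t ≡ -1 (mod 5).
    Reduce coefficients mod 5: 2·t ≡ 4 (mod 5).
    The inverse of 2 mod 5 is 3 (since 2·3 = 6 = 1·5 + 1), so t ≡ 3·4 = 12 ≡ 2 (mod 5).
    Then x = 17 + 126·2 = 269, valid modulo lcm(126, 15) = 630: x ≡ 269 (mod 630).
Verify: 269 mod 18 = 17, 269 mod 21 = 17, 269 mod 15 = 14.

x ≡ 269 (mod 630).


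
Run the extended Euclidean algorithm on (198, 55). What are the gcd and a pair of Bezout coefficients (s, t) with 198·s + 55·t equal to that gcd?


Euclidean algorithm on (198, 55) — divide until remainder is 0:
  198 = 3 · 55 + 33
  55 = 1 · 33 + 22
  33 = 1 · 22 + 11
  22 = 2 · 11 + 0
gcd(198, 55) = 11.
Track Bezout coefficients alongside the remainders: start with r₀ = 198 = a·1 + b·0 (s = 1, t = 0) and r₁ = 55 = a·0 + b·1 (s = 0, t = 1); each new remainder r_{k+1} = r_{k-1} − q_k·r_k inherits s_{k+1} = s_{k-1} − q_k·s_k, t_{k+1} = t_{k-1} − q_k·t_k, so r_k = a·s_k + b·t_k at every step:
  q = 3: r = 33, s = 1 − 3·0 = 1, t = 0 − 3·1 = -3  (check: 198·1 + 55·(-3) = 33)
  q = 1: r = 22, s = 0 − 1·1 = -1, t = 1 − 1·(-3) = 4  (check: 198·(-1) + 55·4 = 22)
  q = 1: r = 11, s = 1 − 1·(-1) = 2, t = -3 − 1·4 = -7  (check: 198·2 + 55·(-7) = 11)
The row with r = 11 (the gcd) gives the Bezout coefficients s = 2, t = -7.
Result: 198 · (2) + 55 · (-7) = 11.

gcd(198, 55) = 11; s = 2, t = -7 (check: 198·2 + 55·(-7) = 11).


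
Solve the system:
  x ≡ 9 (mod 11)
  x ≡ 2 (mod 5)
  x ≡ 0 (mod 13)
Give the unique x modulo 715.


Moduli 11, 5, 13 are pairwise coprime; by CRT there is a unique solution modulo M = 11 · 5 · 13 = 715.
Solve pairwise, accumulating the modulus:
  Start with x ≡ 9 (mod 11).
  Combine with x ≡ 2 (mod 5): since gcd(11, 5) = 1, we get a unique residue mod 55.
    Write x = 9 + 11·t and substitute into x ≡ 2 (mod 5): 11·t ≡ 2 − 9 = -7 (mod 5).
    Reduce coefficients mod 5: 1·t ≡ 3 (mod 5).
    So t ≡ 3 (mod 5).
    Then x = 9 + 11·3 = 42, valid modulo lcm(11, 5) = 55: x ≡ 42 (mod 55).
  Combine with x ≡ 0 (mod 13): since gcd(55, 13) = 1, we get a unique residue mod 715.
    Write x = 42 + 55·t and substitute into x ≡ 0 (mod 13): 55·t ≡ 0 − 42 = -42 (mod 13).
    Reduce coefficients mod 13: 3·t ≡ 10 (mod 13).
    The inverse of 3 mod 13 is 9 (since 3·9 = 27 = 2·13 + 1), so t ≡ 9·10 = 90 ≡ 12 (mod 13).
    Then x = 42 + 55·12 = 702, valid modulo lcm(55, 13) = 715: x ≡ 702 (mod 715).
Verify: 702 mod 11 = 9 ✓, 702 mod 5 = 2 ✓, 702 mod 13 = 0 ✓.

x ≡ 702 (mod 715).


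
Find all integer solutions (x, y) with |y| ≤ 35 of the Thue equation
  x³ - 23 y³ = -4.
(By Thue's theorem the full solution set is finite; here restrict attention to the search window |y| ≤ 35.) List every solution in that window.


The equation is x³ - 23y³ = -4. For fixed y, x³ = 23·y³ − 4, so a solution requires the RHS to be a perfect cube.
Strategy: iterate y from -35 to 35, compute RHS = 23·y³ − 4, and check whether it is a (positive or negative) perfect cube.
Check small values of y:
  y = 0: RHS = -4 is not a perfect cube.
  y = 1: RHS = 19 is not a perfect cube.
  y = -1: RHS = -27 = (-3)³ ⇒ x = -3 works.
  y = 2: RHS = 180 is not a perfect cube.
  y = -2: RHS = -188 is not a perfect cube.
  y = 3: RHS = 617 is not a perfect cube.
  y = -3: RHS = -625 is not a perfect cube.
Continuing the search up to |y| = 35 finds no further solutions beyond those listed.
Collected solutions: (-3, -1).

Solutions (with |y| ≤ 35): (-3, -1).


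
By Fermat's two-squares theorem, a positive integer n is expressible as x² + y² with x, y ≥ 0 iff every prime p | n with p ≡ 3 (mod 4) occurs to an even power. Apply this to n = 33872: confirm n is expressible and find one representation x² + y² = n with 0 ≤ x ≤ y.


Step 1: Factor n = 33872 = 2^4 · 29 · 73.
Step 2: Check the mod-4 condition on each prime factor: 2 = 2 (special); 29 ≡ 1 (mod 4), exponent 1; 73 ≡ 1 (mod 4), exponent 1.
All primes ≡ 3 (mod 4) appear to even exponent (or don't appear), so by the two-squares theorem n IS expressible as a sum of two squares.
Step 3: Build a representation. Group n = k² · m with k = 4 and m = 29 · 73 = 2117 (a product of primes ≡ 1 (mod 4)); a representation of m scales to one of n via (k·x)² + (k·y)² = k²(x² + y²). Each prime p ≡ 1 (mod 4) is itself a sum of two squares; find a² by testing p − a² for a perfect square:
  29: 29 − 1² = 28, 29 − 2² = 25 = 5² ⇒ 29 = 2² + 5².
  73: 73 − 1² = 72, 73 − 2² = 69, 73 − 3² = 64 = 8² ⇒ 73 = 3² + 8².
  Combine using the Brahmagupta–Fibonacci identity (a² + b²)(c² + d²) = (ac − bd)² + (ad + bc)² = (ac + bd)² + (ad − bc)²:
  29 · 73 = 2117: from (2² + 5²)(3² + 8²), take (2·3 − 5·8, 2·8 + 5·3) = (6 − 40, 16 + 15) = (-34, 31); dropping signs (only squares matter) gives (34, 31); check 34² + 31² = 1156 + 961 = 2117 ✓.
  Scale by k = 4: (4·34, 4·31) = (136, 124).
Step 4: Order so x ≤ y and verify: 124² + 136² = 15376 + 18496 = 33872 = n. ✓

n = 33872 = 124² + 136² (one valid representation with x ≤ y).


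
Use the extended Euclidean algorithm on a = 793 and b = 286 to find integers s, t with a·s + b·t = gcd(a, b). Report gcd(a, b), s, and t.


Euclidean algorithm on (793, 286) — divide until remainder is 0:
  793 = 2 · 286 + 221
  286 = 1 · 221 + 65
  221 = 3 · 65 + 26
  65 = 2 · 26 + 13
  26 = 2 · 13 + 0
gcd(793, 286) = 13.
Track Bezout coefficients alongside the remainders: start with r₀ = 793 = a·1 + b·0 (s = 1, t = 0) and r₁ = 286 = a·0 + b·1 (s = 0, t = 1); each new remainder r_{k+1} = r_{k-1} − q_k·r_k inherits s_{k+1} = s_{k-1} − q_k·s_k, t_{k+1} = t_{k-1} − q_k·t_k, so r_k = a·s_k + b·t_k at every step:
  q = 2: r = 221, s = 1 − 2·0 = 1, t = 0 − 2·1 = -2  (check: 793·1 + 286·(-2) = 221)
  q = 1: r = 65, s = 0 − 1·1 = -1, t = 1 − 1·(-2) = 3  (check: 793·(-1) + 286·3 = 65)
  q = 3: r = 26, s = 1 − 3·(-1) = 4, t = -2 − 3·3 = -11  (check: 793·4 + 286·(-11) = 26)
  q = 2: r = 13, s = -1 − 2·4 = -9, t = 3 − 2·(-11) = 25  (check: 793·(-9) + 286·25 = 13)
The row with r = 13 (the gcd) gives the Bezout coefficients s = -9, t = 25.
Result: 793 · (-9) + 286 · (25) = 13.

gcd(793, 286) = 13; s = -9, t = 25 (check: 793·(-9) + 286·25 = 13).


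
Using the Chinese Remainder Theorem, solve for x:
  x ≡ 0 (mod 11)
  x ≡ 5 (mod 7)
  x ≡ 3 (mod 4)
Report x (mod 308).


Moduli 11, 7, 4 are pairwise coprime; by CRT there is a unique solution modulo M = 11 · 7 · 4 = 308.
Solve pairwise, accumulating the modulus:
  Start with x ≡ 0 (mod 11).
  Combine with x ≡ 5 (mod 7): since gcd(11, 7) = 1, we get a unique residue mod 77.
    Write x = 0 + 11·t and substitute into x ≡ 5 (mod 7): 11·t ≡ 5 − 0 = 5 (mod 7).
    Reduce coefficients mod 7: 4·t ≡ 5 (mod 7).
    The inverse of 4 mod 7 is 2 (since 4·2 = 8 = 1·7 + 1), so t ≡ 2·5 = 10 ≡ 3 (mod 7).
    Then x = 0 + 11·3 = 33, valid modulo lcm(11, 7) = 77: x ≡ 33 (mod 77).
  Combine with x ≡ 3 (mod 4): since gcd(77, 4) = 1, we get a unique residue mod 308.
    Write x = 33 + 77·t and substitute into x ≡ 3 (mod 4): 77·t ≡ 3 − 33 = -30 (mod 4).
    Reduce coefficients mod 4: 1·t ≡ 2 (mod 4).
    So t ≡ 2 (mod 4).
    Then x = 33 + 77·2 = 187, valid modulo lcm(77, 4) = 308: x ≡ 187 (mod 308).
Verify: 187 mod 11 = 0 ✓, 187 mod 7 = 5 ✓, 187 mod 4 = 3 ✓.

x ≡ 187 (mod 308).


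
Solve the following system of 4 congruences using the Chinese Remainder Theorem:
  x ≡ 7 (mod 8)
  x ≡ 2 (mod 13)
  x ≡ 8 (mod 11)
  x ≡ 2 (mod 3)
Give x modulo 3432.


Product of moduli M = 8 · 13 · 11 · 3 = 3432.
Merge one congruence at a time:
  Start: x ≡ 7 (mod 8).
  Combine with x ≡ 2 (mod 13); new modulus lcm = 104.
    Write x = 7 + 8·t and substitute into x ≡ 2 (mod 13): 8·t ≡ 2 − 7 = -5 (mod 13).
    Reduce coefficients mod 13: 8·t ≡ 8 (mod 13).
    The inverse of 8 mod 13 is 5 (since 8·5 = 40 = 3·13 + 1), so t ≡ 5·8 = 40 ≡ 1 (mod 13).
    Then x = 7 + 8·1 = 15, valid modulo lcm(8, 13) = 104: x ≡ 15 (mod 104).
  Combine with x ≡ 8 (mod 11); new modulus lcm = 1144.
    Write x = 15 + 104·t and substitute into x ≡ 8 (mod 11): 104·t ≡ 8 − 15 = -7 (mod 11).
    Reduce coefficients mod 11: 5·t ≡ 4 (mod 11).
    The inverse of 5 mod 11 is 9 (since 5·9 = 45 = 4·11 + 1), so t ≡ 9·4 = 36 ≡ 3 (mod 11).
    Then x = 15 + 104·3 = 327, valid modulo lcm(104, 11) = 1144: x ≡ 327 (mod 1144).
  Combine with x ≡ 2 (mod 3); new modulus lcm = 3432.
    Write x = 327 + 1144·t and substitute into x ≡ 2 (mod 3): 1144·t ≡ 2 − 327 = -325 (mod 3).
    Reduce coefficients mod 3: 1·t ≡ 2 (mod 3).
    So t ≡ 2 (mod 3).
    Then x = 327 + 1144·2 = 2615, valid modulo lcm(1144, 3) = 3432: x ≡ 2615 (mod 3432).
Verify against each original: 2615 mod 8 = 7, 2615 mod 13 = 2, 2615 mod 11 = 8, 2615 mod 3 = 2.

x ≡ 2615 (mod 3432).
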